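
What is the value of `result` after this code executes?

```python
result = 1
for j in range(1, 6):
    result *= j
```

Let's trace through this code step by step.

Initialize: result = 1
Entering loop: for j in range(1, 6):

After execution: result = 120
120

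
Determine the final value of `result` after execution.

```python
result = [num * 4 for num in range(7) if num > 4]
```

Let's trace through this code step by step.

Initialize: result = [num * 4 for num in range(7) if num > 4]

After execution: result = [20, 24]
[20, 24]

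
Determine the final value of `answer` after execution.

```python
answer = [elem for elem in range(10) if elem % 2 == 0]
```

Let's trace through this code step by step.

Initialize: answer = [elem for elem in range(10) if elem % 2 == 0]

After execution: answer = [0, 2, 4, 6, 8]
[0, 2, 4, 6, 8]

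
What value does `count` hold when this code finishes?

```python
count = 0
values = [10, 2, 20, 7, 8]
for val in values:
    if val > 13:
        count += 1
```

Let's trace through this code step by step.

Initialize: count = 0
Initialize: values = [10, 2, 20, 7, 8]
Entering loop: for val in values:

After execution: count = 1
1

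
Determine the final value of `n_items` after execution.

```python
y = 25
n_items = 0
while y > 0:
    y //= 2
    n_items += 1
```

Let's trace through this code step by step.

Initialize: y = 25
Initialize: n_items = 0
Entering loop: while y > 0:

After execution: n_items = 5
5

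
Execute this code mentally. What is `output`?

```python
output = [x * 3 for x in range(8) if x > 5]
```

Let's trace through this code step by step.

Initialize: output = [x * 3 for x in range(8) if x > 5]

After execution: output = [18, 21]
[18, 21]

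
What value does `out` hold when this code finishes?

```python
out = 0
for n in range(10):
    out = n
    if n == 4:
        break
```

Let's trace through this code step by step.

Initialize: out = 0
Entering loop: for n in range(10):

After execution: out = 4
4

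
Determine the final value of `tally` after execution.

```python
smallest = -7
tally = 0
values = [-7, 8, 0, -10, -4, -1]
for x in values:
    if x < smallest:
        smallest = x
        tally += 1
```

Let's trace through this code step by step.

Initialize: smallest = -7
Initialize: tally = 0
Initialize: values = [-7, 8, 0, -10, -4, -1]
Entering loop: for x in values:

After execution: tally = 1
1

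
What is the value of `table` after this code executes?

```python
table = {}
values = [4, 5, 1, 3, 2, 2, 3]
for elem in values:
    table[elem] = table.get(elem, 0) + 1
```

Let's trace through this code step by step.

Initialize: table = {}
Initialize: values = [4, 5, 1, 3, 2, 2, 3]
Entering loop: for elem in values:

After execution: table = {4: 1, 5: 1, 1: 1, 3: 2, 2: 2}
{4: 1, 5: 1, 1: 1, 3: 2, 2: 2}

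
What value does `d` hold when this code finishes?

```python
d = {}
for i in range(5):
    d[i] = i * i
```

Let's trace through this code step by step.

Initialize: d = {}
Entering loop: for i in range(5):

After execution: d = {0: 0, 1: 1, 2: 4, 3: 9, 4: 16}
{0: 0, 1: 1, 2: 4, 3: 9, 4: 16}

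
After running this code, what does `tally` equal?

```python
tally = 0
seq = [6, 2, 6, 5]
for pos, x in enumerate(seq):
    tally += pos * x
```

Let's trace through this code step by step.

Initialize: tally = 0
Initialize: seq = [6, 2, 6, 5]
Entering loop: for pos, x in enumerate(seq):

After execution: tally = 29
29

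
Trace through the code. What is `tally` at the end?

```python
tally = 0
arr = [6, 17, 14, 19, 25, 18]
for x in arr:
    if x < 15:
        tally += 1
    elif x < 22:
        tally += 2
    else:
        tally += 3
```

Let's trace through this code step by step.

Initialize: tally = 0
Initialize: arr = [6, 17, 14, 19, 25, 18]
Entering loop: for x in arr:

After execution: tally = 11
11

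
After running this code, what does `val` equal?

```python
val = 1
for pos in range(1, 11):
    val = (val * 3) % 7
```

Let's trace through this code step by step.

Initialize: val = 1
Entering loop: for pos in range(1, 11):

After execution: val = 4
4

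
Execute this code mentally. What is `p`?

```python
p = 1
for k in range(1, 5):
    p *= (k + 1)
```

Let's trace through this code step by step.

Initialize: p = 1
Entering loop: for k in range(1, 5):

After execution: p = 120
120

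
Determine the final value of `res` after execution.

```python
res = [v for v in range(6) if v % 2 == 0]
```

Let's trace through this code step by step.

Initialize: res = [v for v in range(6) if v % 2 == 0]

After execution: res = [0, 2, 4]
[0, 2, 4]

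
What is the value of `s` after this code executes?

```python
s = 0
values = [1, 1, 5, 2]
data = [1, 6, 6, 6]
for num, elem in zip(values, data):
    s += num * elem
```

Let's trace through this code step by step.

Initialize: s = 0
Initialize: values = [1, 1, 5, 2]
Initialize: data = [1, 6, 6, 6]
Entering loop: for num, elem in zip(values, data):

After execution: s = 49
49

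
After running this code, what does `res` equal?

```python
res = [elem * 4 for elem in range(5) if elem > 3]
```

Let's trace through this code step by step.

Initialize: res = [elem * 4 for elem in range(5) if elem > 3]

After execution: res = [16]
[16]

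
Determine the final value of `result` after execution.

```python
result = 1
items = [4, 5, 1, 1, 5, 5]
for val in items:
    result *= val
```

Let's trace through this code step by step.

Initialize: result = 1
Initialize: items = [4, 5, 1, 1, 5, 5]
Entering loop: for val in items:

After execution: result = 500
500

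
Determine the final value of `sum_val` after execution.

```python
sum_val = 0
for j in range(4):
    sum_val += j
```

Let's trace through this code step by step.

Initialize: sum_val = 0
Entering loop: for j in range(4):

After execution: sum_val = 6
6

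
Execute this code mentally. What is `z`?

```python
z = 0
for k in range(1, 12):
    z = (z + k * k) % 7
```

Let's trace through this code step by step.

Initialize: z = 0
Entering loop: for k in range(1, 12):

After execution: z = 2
2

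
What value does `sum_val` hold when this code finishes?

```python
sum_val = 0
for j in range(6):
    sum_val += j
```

Let's trace through this code step by step.

Initialize: sum_val = 0
Entering loop: for j in range(6):

After execution: sum_val = 15
15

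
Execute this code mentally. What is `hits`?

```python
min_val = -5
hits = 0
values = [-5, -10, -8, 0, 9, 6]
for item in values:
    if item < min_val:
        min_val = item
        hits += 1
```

Let's trace through this code step by step.

Initialize: min_val = -5
Initialize: hits = 0
Initialize: values = [-5, -10, -8, 0, 9, 6]
Entering loop: for item in values:

After execution: hits = 1
1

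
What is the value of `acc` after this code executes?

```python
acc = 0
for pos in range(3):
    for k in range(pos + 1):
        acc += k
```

Let's trace through this code step by step.

Initialize: acc = 0
Entering loop: for pos in range(3):

After execution: acc = 4
4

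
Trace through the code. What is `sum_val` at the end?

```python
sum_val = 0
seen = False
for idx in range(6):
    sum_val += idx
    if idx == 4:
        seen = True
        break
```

Let's trace through this code step by step.

Initialize: sum_val = 0
Initialize: seen = False
Entering loop: for idx in range(6):

After execution: sum_val = 10
10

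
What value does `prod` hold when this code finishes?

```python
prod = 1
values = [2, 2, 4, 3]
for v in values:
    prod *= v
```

Let's trace through this code step by step.

Initialize: prod = 1
Initialize: values = [2, 2, 4, 3]
Entering loop: for v in values:

After execution: prod = 48
48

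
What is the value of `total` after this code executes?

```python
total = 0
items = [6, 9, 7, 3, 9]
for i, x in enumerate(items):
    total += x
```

Let's trace through this code step by step.

Initialize: total = 0
Initialize: items = [6, 9, 7, 3, 9]
Entering loop: for i, x in enumerate(items):

After execution: total = 34
34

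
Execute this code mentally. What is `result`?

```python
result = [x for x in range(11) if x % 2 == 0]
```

Let's trace through this code step by step.

Initialize: result = [x for x in range(11) if x % 2 == 0]

After execution: result = [0, 2, 4, 6, 8, 10]
[0, 2, 4, 6, 8, 10]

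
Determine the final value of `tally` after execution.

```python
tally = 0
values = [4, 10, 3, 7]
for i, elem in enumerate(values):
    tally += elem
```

Let's trace through this code step by step.

Initialize: tally = 0
Initialize: values = [4, 10, 3, 7]
Entering loop: for i, elem in enumerate(values):

After execution: tally = 24
24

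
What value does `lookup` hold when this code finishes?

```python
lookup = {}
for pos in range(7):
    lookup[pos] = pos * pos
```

Let's trace through this code step by step.

Initialize: lookup = {}
Entering loop: for pos in range(7):

After execution: lookup = {0: 0, 1: 1, 2: 4, 3: 9, 4: 16, 5: 25, 6: 36}
{0: 0, 1: 1, 2: 4, 3: 9, 4: 16, 5: 25, 6: 36}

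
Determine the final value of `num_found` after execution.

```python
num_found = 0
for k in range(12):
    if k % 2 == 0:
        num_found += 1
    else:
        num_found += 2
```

Let's trace through this code step by step.

Initialize: num_found = 0
Entering loop: for k in range(12):

After execution: num_found = 18
18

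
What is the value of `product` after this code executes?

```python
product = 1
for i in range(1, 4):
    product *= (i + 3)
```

Let's trace through this code step by step.

Initialize: product = 1
Entering loop: for i in range(1, 4):

After execution: product = 120
120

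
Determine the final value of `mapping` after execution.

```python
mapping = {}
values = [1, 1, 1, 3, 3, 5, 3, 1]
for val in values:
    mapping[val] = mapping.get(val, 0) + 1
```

Let's trace through this code step by step.

Initialize: mapping = {}
Initialize: values = [1, 1, 1, 3, 3, 5, 3, 1]
Entering loop: for val in values:

After execution: mapping = {1: 4, 3: 3, 5: 1}
{1: 4, 3: 3, 5: 1}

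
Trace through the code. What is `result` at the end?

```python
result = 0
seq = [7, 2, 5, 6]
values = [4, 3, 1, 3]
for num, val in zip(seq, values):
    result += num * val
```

Let's trace through this code step by step.

Initialize: result = 0
Initialize: seq = [7, 2, 5, 6]
Initialize: values = [4, 3, 1, 3]
Entering loop: for num, val in zip(seq, values):

After execution: result = 57
57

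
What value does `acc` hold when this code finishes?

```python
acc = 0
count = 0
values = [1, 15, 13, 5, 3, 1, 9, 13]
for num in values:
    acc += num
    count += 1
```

Let's trace through this code step by step.

Initialize: acc = 0
Initialize: count = 0
Initialize: values = [1, 15, 13, 5, 3, 1, 9, 13]
Entering loop: for num in values:

After execution: acc = 60
60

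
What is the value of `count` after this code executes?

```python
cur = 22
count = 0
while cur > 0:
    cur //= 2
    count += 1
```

Let's trace through this code step by step.

Initialize: cur = 22
Initialize: count = 0
Entering loop: while cur > 0:

After execution: count = 5
5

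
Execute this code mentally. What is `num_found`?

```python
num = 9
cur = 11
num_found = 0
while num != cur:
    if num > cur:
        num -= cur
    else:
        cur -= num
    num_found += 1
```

Let's trace through this code step by step.

Initialize: num = 9
Initialize: cur = 11
Initialize: num_found = 0
Entering loop: while num != cur:

After execution: num_found = 6
6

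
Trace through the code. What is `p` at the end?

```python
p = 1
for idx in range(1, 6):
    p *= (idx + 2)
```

Let's trace through this code step by step.

Initialize: p = 1
Entering loop: for idx in range(1, 6):

After execution: p = 2520
2520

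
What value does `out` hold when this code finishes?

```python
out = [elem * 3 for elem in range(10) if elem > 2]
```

Let's trace through this code step by step.

Initialize: out = [elem * 3 for elem in range(10) if elem > 2]

After execution: out = [9, 12, 15, 18, 21, 24, 27]
[9, 12, 15, 18, 21, 24, 27]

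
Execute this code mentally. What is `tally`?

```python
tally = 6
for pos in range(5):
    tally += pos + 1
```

Let's trace through this code step by step.

Initialize: tally = 6
Entering loop: for pos in range(5):

After execution: tally = 21
21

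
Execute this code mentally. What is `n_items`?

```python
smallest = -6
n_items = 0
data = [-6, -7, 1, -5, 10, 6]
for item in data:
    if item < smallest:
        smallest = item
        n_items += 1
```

Let's trace through this code step by step.

Initialize: smallest = -6
Initialize: n_items = 0
Initialize: data = [-6, -7, 1, -5, 10, 6]
Entering loop: for item in data:

After execution: n_items = 1
1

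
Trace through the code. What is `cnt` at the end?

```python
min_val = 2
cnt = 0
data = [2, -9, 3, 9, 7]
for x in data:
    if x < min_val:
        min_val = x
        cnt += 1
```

Let's trace through this code step by step.

Initialize: min_val = 2
Initialize: cnt = 0
Initialize: data = [2, -9, 3, 9, 7]
Entering loop: for x in data:

After execution: cnt = 1
1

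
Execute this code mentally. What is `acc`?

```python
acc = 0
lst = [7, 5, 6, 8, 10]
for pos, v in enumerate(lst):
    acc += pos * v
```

Let's trace through this code step by step.

Initialize: acc = 0
Initialize: lst = [7, 5, 6, 8, 10]
Entering loop: for pos, v in enumerate(lst):

After execution: acc = 81
81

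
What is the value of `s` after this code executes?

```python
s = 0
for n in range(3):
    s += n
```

Let's trace through this code step by step.

Initialize: s = 0
Entering loop: for n in range(3):

After execution: s = 3
3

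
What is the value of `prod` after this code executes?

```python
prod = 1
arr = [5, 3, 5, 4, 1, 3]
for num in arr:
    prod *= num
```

Let's trace through this code step by step.

Initialize: prod = 1
Initialize: arr = [5, 3, 5, 4, 1, 3]
Entering loop: for num in arr:

After execution: prod = 900
900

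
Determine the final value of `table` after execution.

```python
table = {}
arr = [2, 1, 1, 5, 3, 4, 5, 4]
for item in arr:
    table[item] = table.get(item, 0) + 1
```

Let's trace through this code step by step.

Initialize: table = {}
Initialize: arr = [2, 1, 1, 5, 3, 4, 5, 4]
Entering loop: for item in arr:

After execution: table = {2: 1, 1: 2, 5: 2, 3: 1, 4: 2}
{2: 1, 1: 2, 5: 2, 3: 1, 4: 2}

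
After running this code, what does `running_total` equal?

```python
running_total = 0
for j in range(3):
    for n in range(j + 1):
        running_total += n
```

Let's trace through this code step by step.

Initialize: running_total = 0
Entering loop: for j in range(3):

After execution: running_total = 4
4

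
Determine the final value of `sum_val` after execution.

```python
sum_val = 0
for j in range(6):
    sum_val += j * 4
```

Let's trace through this code step by step.

Initialize: sum_val = 0
Entering loop: for j in range(6):

After execution: sum_val = 60
60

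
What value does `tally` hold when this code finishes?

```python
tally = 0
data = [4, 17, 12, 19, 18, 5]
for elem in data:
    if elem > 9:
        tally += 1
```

Let's trace through this code step by step.

Initialize: tally = 0
Initialize: data = [4, 17, 12, 19, 18, 5]
Entering loop: for elem in data:

After execution: tally = 4
4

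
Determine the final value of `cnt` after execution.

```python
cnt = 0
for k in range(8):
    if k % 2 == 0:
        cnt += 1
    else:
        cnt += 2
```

Let's trace through this code step by step.

Initialize: cnt = 0
Entering loop: for k in range(8):

After execution: cnt = 12
12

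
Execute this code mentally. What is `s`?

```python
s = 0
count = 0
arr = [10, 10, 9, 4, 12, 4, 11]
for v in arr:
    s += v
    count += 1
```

Let's trace through this code step by step.

Initialize: s = 0
Initialize: count = 0
Initialize: arr = [10, 10, 9, 4, 12, 4, 11]
Entering loop: for v in arr:

After execution: s = 60
60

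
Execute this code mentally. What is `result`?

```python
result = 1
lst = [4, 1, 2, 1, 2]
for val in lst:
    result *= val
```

Let's trace through this code step by step.

Initialize: result = 1
Initialize: lst = [4, 1, 2, 1, 2]
Entering loop: for val in lst:

After execution: result = 16
16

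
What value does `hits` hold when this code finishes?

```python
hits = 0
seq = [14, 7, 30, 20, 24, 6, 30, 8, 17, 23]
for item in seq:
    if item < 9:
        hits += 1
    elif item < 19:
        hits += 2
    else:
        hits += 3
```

Let's trace through this code step by step.

Initialize: hits = 0
Initialize: seq = [14, 7, 30, 20, 24, 6, 30, 8, 17, 23]
Entering loop: for item in seq:

After execution: hits = 22
22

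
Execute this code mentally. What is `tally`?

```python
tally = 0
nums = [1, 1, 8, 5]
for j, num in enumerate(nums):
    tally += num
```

Let's trace through this code step by step.

Initialize: tally = 0
Initialize: nums = [1, 1, 8, 5]
Entering loop: for j, num in enumerate(nums):

After execution: tally = 15
15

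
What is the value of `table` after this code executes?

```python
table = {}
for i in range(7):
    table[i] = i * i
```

Let's trace through this code step by step.

Initialize: table = {}
Entering loop: for i in range(7):

After execution: table = {0: 0, 1: 1, 2: 4, 3: 9, 4: 16, 5: 25, 6: 36}
{0: 0, 1: 1, 2: 4, 3: 9, 4: 16, 5: 25, 6: 36}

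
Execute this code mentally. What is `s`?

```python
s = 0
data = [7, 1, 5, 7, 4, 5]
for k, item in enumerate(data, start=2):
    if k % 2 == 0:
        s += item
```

Let's trace through this code step by step.

Initialize: s = 0
Initialize: data = [7, 1, 5, 7, 4, 5]
Entering loop: for k, item in enumerate(data, start=2):

After execution: s = 16
16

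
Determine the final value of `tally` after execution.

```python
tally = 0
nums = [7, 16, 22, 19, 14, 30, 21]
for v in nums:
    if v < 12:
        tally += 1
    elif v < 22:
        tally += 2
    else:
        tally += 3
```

Let's trace through this code step by step.

Initialize: tally = 0
Initialize: nums = [7, 16, 22, 19, 14, 30, 21]
Entering loop: for v in nums:

After execution: tally = 15
15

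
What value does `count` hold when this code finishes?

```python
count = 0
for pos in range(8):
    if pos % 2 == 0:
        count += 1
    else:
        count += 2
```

Let's trace through this code step by step.

Initialize: count = 0
Entering loop: for pos in range(8):

After execution: count = 12
12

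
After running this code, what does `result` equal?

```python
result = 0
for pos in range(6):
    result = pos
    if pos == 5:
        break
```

Let's trace through this code step by step.

Initialize: result = 0
Entering loop: for pos in range(6):

After execution: result = 5
5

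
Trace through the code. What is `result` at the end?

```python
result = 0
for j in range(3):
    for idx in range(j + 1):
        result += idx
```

Let's trace through this code step by step.

Initialize: result = 0
Entering loop: for j in range(3):

After execution: result = 4
4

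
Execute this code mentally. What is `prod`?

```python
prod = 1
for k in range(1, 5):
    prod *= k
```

Let's trace through this code step by step.

Initialize: prod = 1
Entering loop: for k in range(1, 5):

After execution: prod = 24
24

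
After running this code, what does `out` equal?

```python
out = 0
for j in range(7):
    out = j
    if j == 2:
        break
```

Let's trace through this code step by step.

Initialize: out = 0
Entering loop: for j in range(7):

After execution: out = 2
2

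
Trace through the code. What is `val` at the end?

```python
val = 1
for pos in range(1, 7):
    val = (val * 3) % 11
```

Let's trace through this code step by step.

Initialize: val = 1
Entering loop: for pos in range(1, 7):

After execution: val = 3
3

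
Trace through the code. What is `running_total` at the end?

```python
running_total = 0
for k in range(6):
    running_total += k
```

Let's trace through this code step by step.

Initialize: running_total = 0
Entering loop: for k in range(6):

After execution: running_total = 15
15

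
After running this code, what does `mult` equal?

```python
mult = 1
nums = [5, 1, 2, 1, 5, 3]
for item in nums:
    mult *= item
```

Let's trace through this code step by step.

Initialize: mult = 1
Initialize: nums = [5, 1, 2, 1, 5, 3]
Entering loop: for item in nums:

After execution: mult = 150
150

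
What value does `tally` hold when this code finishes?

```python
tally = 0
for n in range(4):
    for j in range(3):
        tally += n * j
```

Let's trace through this code step by step.

Initialize: tally = 0
Entering loop: for n in range(4):

After execution: tally = 18
18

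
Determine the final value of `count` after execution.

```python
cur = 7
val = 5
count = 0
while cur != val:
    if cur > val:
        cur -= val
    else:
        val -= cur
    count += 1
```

Let's trace through this code step by step.

Initialize: cur = 7
Initialize: val = 5
Initialize: count = 0
Entering loop: while cur != val:

After execution: count = 4
4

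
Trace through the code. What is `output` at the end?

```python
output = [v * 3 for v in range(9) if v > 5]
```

Let's trace through this code step by step.

Initialize: output = [v * 3 for v in range(9) if v > 5]

After execution: output = [18, 21, 24]
[18, 21, 24]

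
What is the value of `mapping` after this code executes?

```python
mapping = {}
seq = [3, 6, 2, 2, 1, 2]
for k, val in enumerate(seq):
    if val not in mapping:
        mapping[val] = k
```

Let's trace through this code step by step.

Initialize: mapping = {}
Initialize: seq = [3, 6, 2, 2, 1, 2]
Entering loop: for k, val in enumerate(seq):

After execution: mapping = {3: 0, 6: 1, 2: 2, 1: 4}
{3: 0, 6: 1, 2: 2, 1: 4}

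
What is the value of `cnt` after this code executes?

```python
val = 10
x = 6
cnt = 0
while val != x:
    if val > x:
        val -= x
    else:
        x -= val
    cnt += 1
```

Let's trace through this code step by step.

Initialize: val = 10
Initialize: x = 6
Initialize: cnt = 0
Entering loop: while val != x:

After execution: cnt = 3
3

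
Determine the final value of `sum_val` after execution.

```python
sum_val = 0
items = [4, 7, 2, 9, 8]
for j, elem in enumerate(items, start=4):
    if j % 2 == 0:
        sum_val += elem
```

Let's trace through this code step by step.

Initialize: sum_val = 0
Initialize: items = [4, 7, 2, 9, 8]
Entering loop: for j, elem in enumerate(items, start=4):

After execution: sum_val = 14
14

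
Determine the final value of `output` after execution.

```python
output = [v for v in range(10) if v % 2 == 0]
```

Let's trace through this code step by step.

Initialize: output = [v for v in range(10) if v % 2 == 0]

After execution: output = [0, 2, 4, 6, 8]
[0, 2, 4, 6, 8]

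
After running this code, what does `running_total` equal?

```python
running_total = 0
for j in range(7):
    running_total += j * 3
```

Let's trace through this code step by step.

Initialize: running_total = 0
Entering loop: for j in range(7):

After execution: running_total = 63
63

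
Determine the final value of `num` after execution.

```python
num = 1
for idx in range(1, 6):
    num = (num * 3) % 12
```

Let's trace through this code step by step.

Initialize: num = 1
Entering loop: for idx in range(1, 6):

After execution: num = 3
3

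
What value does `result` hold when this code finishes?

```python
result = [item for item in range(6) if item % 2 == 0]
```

Let's trace through this code step by step.

Initialize: result = [item for item in range(6) if item % 2 == 0]

After execution: result = [0, 2, 4]
[0, 2, 4]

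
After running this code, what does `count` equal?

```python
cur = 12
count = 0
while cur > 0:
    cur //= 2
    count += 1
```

Let's trace through this code step by step.

Initialize: cur = 12
Initialize: count = 0
Entering loop: while cur > 0:

After execution: count = 4
4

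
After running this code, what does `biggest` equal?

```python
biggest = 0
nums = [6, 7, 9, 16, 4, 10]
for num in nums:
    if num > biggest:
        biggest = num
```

Let's trace through this code step by step.

Initialize: biggest = 0
Initialize: nums = [6, 7, 9, 16, 4, 10]
Entering loop: for num in nums:

After execution: biggest = 16
16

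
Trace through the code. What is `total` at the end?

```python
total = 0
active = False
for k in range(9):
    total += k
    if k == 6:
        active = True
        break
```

Let's trace through this code step by step.

Initialize: total = 0
Initialize: active = False
Entering loop: for k in range(9):

After execution: total = 21
21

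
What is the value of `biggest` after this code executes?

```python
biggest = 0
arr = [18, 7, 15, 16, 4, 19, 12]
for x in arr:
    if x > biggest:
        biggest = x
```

Let's trace through this code step by step.

Initialize: biggest = 0
Initialize: arr = [18, 7, 15, 16, 4, 19, 12]
Entering loop: for x in arr:

After execution: biggest = 19
19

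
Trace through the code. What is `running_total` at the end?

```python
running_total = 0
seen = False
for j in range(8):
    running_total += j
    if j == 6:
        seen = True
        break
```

Let's trace through this code step by step.

Initialize: running_total = 0
Initialize: seen = False
Entering loop: for j in range(8):

After execution: running_total = 21
21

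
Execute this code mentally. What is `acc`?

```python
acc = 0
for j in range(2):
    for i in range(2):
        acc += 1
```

Let's trace through this code step by step.

Initialize: acc = 0
Entering loop: for j in range(2):

After execution: acc = 4
4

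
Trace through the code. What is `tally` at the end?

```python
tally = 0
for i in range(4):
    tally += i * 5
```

Let's trace through this code step by step.

Initialize: tally = 0
Entering loop: for i in range(4):

After execution: tally = 30
30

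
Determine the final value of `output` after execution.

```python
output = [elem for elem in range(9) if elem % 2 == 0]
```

Let's trace through this code step by step.

Initialize: output = [elem for elem in range(9) if elem % 2 == 0]

After execution: output = [0, 2, 4, 6, 8]
[0, 2, 4, 6, 8]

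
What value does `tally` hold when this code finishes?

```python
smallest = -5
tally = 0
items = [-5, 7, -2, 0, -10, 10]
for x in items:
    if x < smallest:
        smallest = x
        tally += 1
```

Let's trace through this code step by step.

Initialize: smallest = -5
Initialize: tally = 0
Initialize: items = [-5, 7, -2, 0, -10, 10]
Entering loop: for x in items:

After execution: tally = 1
1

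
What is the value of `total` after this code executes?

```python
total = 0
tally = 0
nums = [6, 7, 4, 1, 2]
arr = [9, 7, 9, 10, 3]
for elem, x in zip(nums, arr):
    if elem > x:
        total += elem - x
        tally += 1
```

Let's trace through this code step by step.

Initialize: total = 0
Initialize: tally = 0
Initialize: nums = [6, 7, 4, 1, 2]
Initialize: arr = [9, 7, 9, 10, 3]
Entering loop: for elem, x in zip(nums, arr):

After execution: total = 0
0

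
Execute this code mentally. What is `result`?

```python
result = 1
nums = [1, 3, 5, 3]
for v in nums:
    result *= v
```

Let's trace through this code step by step.

Initialize: result = 1
Initialize: nums = [1, 3, 5, 3]
Entering loop: for v in nums:

After execution: result = 45
45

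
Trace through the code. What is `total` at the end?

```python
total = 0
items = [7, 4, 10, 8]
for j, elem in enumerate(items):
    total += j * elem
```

Let's trace through this code step by step.

Initialize: total = 0
Initialize: items = [7, 4, 10, 8]
Entering loop: for j, elem in enumerate(items):

After execution: total = 48
48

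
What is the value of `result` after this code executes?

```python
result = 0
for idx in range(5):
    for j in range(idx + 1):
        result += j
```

Let's trace through this code step by step.

Initialize: result = 0
Entering loop: for idx in range(5):

After execution: result = 20
20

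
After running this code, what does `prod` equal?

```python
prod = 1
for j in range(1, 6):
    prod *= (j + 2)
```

Let's trace through this code step by step.

Initialize: prod = 1
Entering loop: for j in range(1, 6):

After execution: prod = 2520
2520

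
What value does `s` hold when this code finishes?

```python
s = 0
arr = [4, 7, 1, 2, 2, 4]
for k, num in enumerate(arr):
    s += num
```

Let's trace through this code step by step.

Initialize: s = 0
Initialize: arr = [4, 7, 1, 2, 2, 4]
Entering loop: for k, num in enumerate(arr):

After execution: s = 20
20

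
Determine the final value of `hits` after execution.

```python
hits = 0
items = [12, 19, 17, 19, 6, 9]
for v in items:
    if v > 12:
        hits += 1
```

Let's trace through this code step by step.

Initialize: hits = 0
Initialize: items = [12, 19, 17, 19, 6, 9]
Entering loop: for v in items:

After execution: hits = 3
3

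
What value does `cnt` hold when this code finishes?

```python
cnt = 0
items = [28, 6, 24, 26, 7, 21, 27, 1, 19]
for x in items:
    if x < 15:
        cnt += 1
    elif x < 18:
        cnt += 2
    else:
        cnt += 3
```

Let's trace through this code step by step.

Initialize: cnt = 0
Initialize: items = [28, 6, 24, 26, 7, 21, 27, 1, 19]
Entering loop: for x in items:

After execution: cnt = 21
21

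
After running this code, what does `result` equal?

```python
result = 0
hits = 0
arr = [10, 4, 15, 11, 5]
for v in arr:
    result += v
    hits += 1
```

Let's trace through this code step by step.

Initialize: result = 0
Initialize: hits = 0
Initialize: arr = [10, 4, 15, 11, 5]
Entering loop: for v in arr:

After execution: result = 45
45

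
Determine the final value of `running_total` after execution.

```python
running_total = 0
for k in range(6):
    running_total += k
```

Let's trace through this code step by step.

Initialize: running_total = 0
Entering loop: for k in range(6):

After execution: running_total = 15
15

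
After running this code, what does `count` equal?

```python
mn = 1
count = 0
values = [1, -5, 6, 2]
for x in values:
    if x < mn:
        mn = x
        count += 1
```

Let's trace through this code step by step.

Initialize: mn = 1
Initialize: count = 0
Initialize: values = [1, -5, 6, 2]
Entering loop: for x in values:

After execution: count = 1
1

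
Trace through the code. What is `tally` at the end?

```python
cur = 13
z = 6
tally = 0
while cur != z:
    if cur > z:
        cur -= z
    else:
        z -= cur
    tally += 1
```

Let's trace through this code step by step.

Initialize: cur = 13
Initialize: z = 6
Initialize: tally = 0
Entering loop: while cur != z:

After execution: tally = 7
7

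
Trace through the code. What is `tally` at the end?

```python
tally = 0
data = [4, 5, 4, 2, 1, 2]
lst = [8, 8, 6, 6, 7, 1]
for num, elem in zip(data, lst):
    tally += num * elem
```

Let's trace through this code step by step.

Initialize: tally = 0
Initialize: data = [4, 5, 4, 2, 1, 2]
Initialize: lst = [8, 8, 6, 6, 7, 1]
Entering loop: for num, elem in zip(data, lst):

After execution: tally = 117
117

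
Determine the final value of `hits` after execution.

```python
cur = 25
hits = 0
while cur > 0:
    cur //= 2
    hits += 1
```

Let's trace through this code step by step.

Initialize: cur = 25
Initialize: hits = 0
Entering loop: while cur > 0:

After execution: hits = 5
5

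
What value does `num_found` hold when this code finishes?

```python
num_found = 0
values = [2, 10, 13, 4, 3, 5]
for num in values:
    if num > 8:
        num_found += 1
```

Let's trace through this code step by step.

Initialize: num_found = 0
Initialize: values = [2, 10, 13, 4, 3, 5]
Entering loop: for num in values:

After execution: num_found = 2
2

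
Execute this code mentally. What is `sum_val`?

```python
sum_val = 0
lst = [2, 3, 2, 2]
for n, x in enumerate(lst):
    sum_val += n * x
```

Let's trace through this code step by step.

Initialize: sum_val = 0
Initialize: lst = [2, 3, 2, 2]
Entering loop: for n, x in enumerate(lst):

After execution: sum_val = 13
13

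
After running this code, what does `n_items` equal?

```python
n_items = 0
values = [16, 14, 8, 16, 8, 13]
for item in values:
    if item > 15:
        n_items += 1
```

Let's trace through this code step by step.

Initialize: n_items = 0
Initialize: values = [16, 14, 8, 16, 8, 13]
Entering loop: for item in values:

After execution: n_items = 2
2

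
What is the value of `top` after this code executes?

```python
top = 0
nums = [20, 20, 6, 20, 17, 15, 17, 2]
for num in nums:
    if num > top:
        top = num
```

Let's trace through this code step by step.

Initialize: top = 0
Initialize: nums = [20, 20, 6, 20, 17, 15, 17, 2]
Entering loop: for num in nums:

After execution: top = 20
20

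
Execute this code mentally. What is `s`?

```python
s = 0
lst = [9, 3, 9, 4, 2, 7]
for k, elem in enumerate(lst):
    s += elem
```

Let's trace through this code step by step.

Initialize: s = 0
Initialize: lst = [9, 3, 9, 4, 2, 7]
Entering loop: for k, elem in enumerate(lst):

After execution: s = 34
34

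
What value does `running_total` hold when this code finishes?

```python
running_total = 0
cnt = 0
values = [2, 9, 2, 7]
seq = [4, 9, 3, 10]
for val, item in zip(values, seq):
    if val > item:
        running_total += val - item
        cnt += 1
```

Let's trace through this code step by step.

Initialize: running_total = 0
Initialize: cnt = 0
Initialize: values = [2, 9, 2, 7]
Initialize: seq = [4, 9, 3, 10]
Entering loop: for val, item in zip(values, seq):

After execution: running_total = 0
0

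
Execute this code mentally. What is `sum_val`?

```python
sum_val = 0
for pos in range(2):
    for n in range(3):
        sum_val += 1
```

Let's trace through this code step by step.

Initialize: sum_val = 0
Entering loop: for pos in range(2):

After execution: sum_val = 6
6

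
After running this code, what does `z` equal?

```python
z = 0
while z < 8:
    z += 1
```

Let's trace through this code step by step.

Initialize: z = 0
Entering loop: while z < 8:

After execution: z = 8
8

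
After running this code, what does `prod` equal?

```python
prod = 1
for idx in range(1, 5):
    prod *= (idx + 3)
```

Let's trace through this code step by step.

Initialize: prod = 1
Entering loop: for idx in range(1, 5):

After execution: prod = 840
840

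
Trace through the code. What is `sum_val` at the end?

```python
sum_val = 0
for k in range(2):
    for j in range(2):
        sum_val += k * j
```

Let's trace through this code step by step.

Initialize: sum_val = 0
Entering loop: for k in range(2):

After execution: sum_val = 1
1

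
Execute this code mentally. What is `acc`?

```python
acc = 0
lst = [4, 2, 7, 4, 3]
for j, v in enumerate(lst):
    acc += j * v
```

Let's trace through this code step by step.

Initialize: acc = 0
Initialize: lst = [4, 2, 7, 4, 3]
Entering loop: for j, v in enumerate(lst):

After execution: acc = 40
40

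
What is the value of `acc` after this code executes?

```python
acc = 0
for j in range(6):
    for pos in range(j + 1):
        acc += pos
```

Let's trace through this code step by step.

Initialize: acc = 0
Entering loop: for j in range(6):

After execution: acc = 35
35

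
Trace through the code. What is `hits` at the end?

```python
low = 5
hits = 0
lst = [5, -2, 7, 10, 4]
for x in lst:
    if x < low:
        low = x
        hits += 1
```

Let's trace through this code step by step.

Initialize: low = 5
Initialize: hits = 0
Initialize: lst = [5, -2, 7, 10, 4]
Entering loop: for x in lst:

After execution: hits = 1
1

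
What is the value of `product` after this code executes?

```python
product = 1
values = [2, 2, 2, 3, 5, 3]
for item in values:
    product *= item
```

Let's trace through this code step by step.

Initialize: product = 1
Initialize: values = [2, 2, 2, 3, 5, 3]
Entering loop: for item in values:

After execution: product = 360
360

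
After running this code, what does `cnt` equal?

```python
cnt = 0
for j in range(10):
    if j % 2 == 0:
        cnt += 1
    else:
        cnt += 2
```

Let's trace through this code step by step.

Initialize: cnt = 0
Entering loop: for j in range(10):

After execution: cnt = 15
15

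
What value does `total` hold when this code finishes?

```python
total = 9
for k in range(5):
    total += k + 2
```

Let's trace through this code step by step.

Initialize: total = 9
Entering loop: for k in range(5):

After execution: total = 29
29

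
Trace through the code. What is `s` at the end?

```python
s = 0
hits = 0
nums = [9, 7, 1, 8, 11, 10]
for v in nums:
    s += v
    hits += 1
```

Let's trace through this code step by step.

Initialize: s = 0
Initialize: hits = 0
Initialize: nums = [9, 7, 1, 8, 11, 10]
Entering loop: for v in nums:

After execution: s = 46
46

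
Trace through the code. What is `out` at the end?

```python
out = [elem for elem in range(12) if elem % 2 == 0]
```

Let's trace through this code step by step.

Initialize: out = [elem for elem in range(12) if elem % 2 == 0]

After execution: out = [0, 2, 4, 6, 8, 10]
[0, 2, 4, 6, 8, 10]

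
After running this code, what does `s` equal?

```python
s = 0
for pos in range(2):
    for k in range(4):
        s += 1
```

Let's trace through this code step by step.

Initialize: s = 0
Entering loop: for pos in range(2):

After execution: s = 8
8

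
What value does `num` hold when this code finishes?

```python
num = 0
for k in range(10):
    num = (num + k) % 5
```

Let's trace through this code step by step.

Initialize: num = 0
Entering loop: for k in range(10):

After execution: num = 0
0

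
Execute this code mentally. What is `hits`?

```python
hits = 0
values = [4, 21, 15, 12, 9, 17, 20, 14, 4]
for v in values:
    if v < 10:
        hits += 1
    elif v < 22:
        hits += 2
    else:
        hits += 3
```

Let's trace through this code step by step.

Initialize: hits = 0
Initialize: values = [4, 21, 15, 12, 9, 17, 20, 14, 4]
Entering loop: for v in values:

After execution: hits = 15
15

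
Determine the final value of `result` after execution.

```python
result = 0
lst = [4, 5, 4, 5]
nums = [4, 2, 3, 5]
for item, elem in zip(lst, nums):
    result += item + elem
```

Let's trace through this code step by step.

Initialize: result = 0
Initialize: lst = [4, 5, 4, 5]
Initialize: nums = [4, 2, 3, 5]
Entering loop: for item, elem in zip(lst, nums):

After execution: result = 32
32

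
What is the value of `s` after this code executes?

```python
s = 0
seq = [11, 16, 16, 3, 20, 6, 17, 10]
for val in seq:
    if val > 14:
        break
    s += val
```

Let's trace through this code step by step.

Initialize: s = 0
Initialize: seq = [11, 16, 16, 3, 20, 6, 17, 10]
Entering loop: for val in seq:

After execution: s = 11
11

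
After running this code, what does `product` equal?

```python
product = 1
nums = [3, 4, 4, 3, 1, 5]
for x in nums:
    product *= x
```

Let's trace through this code step by step.

Initialize: product = 1
Initialize: nums = [3, 4, 4, 3, 1, 5]
Entering loop: for x in nums:

After execution: product = 720
720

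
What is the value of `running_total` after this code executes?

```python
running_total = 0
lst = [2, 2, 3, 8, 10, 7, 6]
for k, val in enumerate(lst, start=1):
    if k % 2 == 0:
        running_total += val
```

Let's trace through this code step by step.

Initialize: running_total = 0
Initialize: lst = [2, 2, 3, 8, 10, 7, 6]
Entering loop: for k, val in enumerate(lst, start=1):

After execution: running_total = 17
17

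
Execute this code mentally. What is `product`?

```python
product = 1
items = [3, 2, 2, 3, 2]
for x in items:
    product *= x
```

Let's trace through this code step by step.

Initialize: product = 1
Initialize: items = [3, 2, 2, 3, 2]
Entering loop: for x in items:

After execution: product = 72
72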